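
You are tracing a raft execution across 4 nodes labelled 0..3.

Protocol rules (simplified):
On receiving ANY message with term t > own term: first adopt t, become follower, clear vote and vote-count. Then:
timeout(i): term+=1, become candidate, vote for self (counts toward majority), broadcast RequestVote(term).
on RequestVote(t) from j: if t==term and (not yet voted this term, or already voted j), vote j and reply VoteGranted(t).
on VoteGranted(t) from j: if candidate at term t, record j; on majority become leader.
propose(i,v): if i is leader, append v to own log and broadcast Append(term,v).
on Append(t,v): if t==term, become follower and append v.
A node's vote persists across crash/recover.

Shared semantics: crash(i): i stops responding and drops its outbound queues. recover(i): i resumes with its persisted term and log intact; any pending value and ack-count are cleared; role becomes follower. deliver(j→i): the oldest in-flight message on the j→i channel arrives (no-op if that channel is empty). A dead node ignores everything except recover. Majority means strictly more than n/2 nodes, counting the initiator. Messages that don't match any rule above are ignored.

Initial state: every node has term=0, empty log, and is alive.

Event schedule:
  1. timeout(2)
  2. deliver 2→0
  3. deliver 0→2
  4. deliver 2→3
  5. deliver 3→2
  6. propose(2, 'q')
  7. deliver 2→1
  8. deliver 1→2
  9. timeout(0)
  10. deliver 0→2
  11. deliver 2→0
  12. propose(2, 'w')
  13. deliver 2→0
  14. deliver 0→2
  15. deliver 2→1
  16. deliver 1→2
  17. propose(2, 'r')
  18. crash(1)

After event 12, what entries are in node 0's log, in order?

e1 timeout(2): 2[cand,t=1,-]
e2 deliver 2→0: 0[foll,t=1,-]
e3 deliver 0→2: ·
e4 deliver 2→3: 3[foll,t=1,-]
e5 deliver 3→2: 2[lead,t=1,-]
e6 propose(2,'q'): 2[lead,t=1,q]
e7 deliver 2→1: 1[foll,t=1,-]
e8 deliver 1→2: ·
e9 timeout(0): 0[cand,t=2,-]
e10 deliver 0→2: 2[foll,t=2,q]
e11 deliver 2→0: ·
e12 propose(2,'w'): ·

empty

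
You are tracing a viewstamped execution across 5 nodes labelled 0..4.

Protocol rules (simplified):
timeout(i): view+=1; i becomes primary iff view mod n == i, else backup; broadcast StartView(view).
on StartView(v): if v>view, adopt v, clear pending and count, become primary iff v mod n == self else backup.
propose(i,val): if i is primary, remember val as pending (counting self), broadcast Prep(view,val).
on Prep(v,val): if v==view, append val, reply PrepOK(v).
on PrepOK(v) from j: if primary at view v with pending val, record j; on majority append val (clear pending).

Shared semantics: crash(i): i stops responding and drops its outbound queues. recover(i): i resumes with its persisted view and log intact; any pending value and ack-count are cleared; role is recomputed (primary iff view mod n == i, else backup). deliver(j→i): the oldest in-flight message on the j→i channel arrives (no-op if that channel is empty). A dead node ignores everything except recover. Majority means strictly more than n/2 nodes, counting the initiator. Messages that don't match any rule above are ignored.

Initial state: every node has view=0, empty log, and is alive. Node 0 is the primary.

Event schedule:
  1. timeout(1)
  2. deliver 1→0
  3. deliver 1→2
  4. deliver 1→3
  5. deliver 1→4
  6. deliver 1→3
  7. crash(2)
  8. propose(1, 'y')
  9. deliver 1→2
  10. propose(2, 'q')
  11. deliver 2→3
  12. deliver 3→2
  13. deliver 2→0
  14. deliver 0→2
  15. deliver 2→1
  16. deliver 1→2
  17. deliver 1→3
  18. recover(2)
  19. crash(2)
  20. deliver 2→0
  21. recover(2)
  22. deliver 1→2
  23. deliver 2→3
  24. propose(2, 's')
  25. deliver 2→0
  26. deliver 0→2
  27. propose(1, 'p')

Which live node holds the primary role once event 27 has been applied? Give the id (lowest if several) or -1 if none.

1

step 1 timeout(1): 1={prim,v=1,log=-}
step 2 deliver 1→0: 0={back,v=1,log=-}
step 3 deliver 1→2: 2={back,v=1,log=-}
step 4 deliver 1→3: 3={back,v=1,log=-}
step 5 deliver 1→4: 4={back,v=1,log=-}
step 6 deliver 1→3: —
step 7 crash(2): 2={✗back,v=1,log=-}
step 8 propose(1,'y'): —
step 9 deliver 1→2: —
step 10 propose(2,'q'): —
step 11 deliver 2→3: —
step 12 deliver 3→2: —
step 13 deliver 2→0: —
step 14 deliver 0→2: —
step 15 deliver 2→1: —
step 16 deliver 1→2: —
step 17 deliver 1→3: 3={back,v=1,log=y}
step 18 recover(2): 2={back,v=1,log=-}
step 19 crash(2): 2={✗back,v=1,log=-}
step 20 deliver 2→0: —
step 21 recover(2): 2={back,v=1,log=-}
step 22 deliver 1→2: 2={back,v=1,log=y}
step 23 deliver 2→3: —
step 24 propose(2,'s'): —
step 25 deliver 2→0: —
step 26 deliver 0→2: —
step 27 propose(1,'p'): —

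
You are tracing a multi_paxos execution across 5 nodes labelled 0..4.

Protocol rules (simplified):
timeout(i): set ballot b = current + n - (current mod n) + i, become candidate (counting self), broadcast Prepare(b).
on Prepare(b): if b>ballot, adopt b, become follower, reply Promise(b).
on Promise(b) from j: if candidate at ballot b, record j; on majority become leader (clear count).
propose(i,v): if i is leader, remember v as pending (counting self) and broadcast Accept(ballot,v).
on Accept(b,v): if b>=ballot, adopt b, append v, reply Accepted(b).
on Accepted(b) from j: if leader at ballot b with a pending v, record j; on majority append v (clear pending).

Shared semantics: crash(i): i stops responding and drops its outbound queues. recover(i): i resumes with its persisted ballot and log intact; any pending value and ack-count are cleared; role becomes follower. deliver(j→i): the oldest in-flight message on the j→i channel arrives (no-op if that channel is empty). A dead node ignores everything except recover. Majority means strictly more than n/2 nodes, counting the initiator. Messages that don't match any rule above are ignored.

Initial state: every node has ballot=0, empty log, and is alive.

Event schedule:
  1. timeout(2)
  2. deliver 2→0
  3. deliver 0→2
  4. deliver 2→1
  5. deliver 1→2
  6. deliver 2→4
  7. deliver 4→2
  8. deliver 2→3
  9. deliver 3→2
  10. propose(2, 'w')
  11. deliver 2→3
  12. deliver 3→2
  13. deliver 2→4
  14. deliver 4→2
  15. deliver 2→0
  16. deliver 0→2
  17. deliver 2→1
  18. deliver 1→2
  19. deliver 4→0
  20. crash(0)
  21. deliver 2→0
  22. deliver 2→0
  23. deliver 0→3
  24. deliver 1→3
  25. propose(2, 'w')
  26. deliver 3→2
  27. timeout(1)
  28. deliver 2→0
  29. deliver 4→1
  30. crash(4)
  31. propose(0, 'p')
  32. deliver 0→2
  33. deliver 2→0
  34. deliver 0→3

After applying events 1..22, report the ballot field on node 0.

step 1 timeout(2): 2={cand,b=7,log=-}
step 2 deliver 2→0: 0={foll,b=7,log=-}
step 3 deliver 0→2: —
step 4 deliver 2→1: 1={foll,b=7,log=-}
step 5 deliver 1→2: 2={lead,b=7,log=-}
step 6 deliver 2→4: 4={foll,b=7,log=-}
step 7 deliver 4→2: —
step 8 deliver 2→3: 3={foll,b=7,log=-}
step 9 deliver 3→2: —
step 10 propose(2,'w'): —
step 11 deliver 2→3: 3={foll,b=7,log=w}
step 12 deliver 3→2: —
step 13 deliver 2→4: 4={foll,b=7,log=w}
step 14 deliver 4→2: 2={lead,b=7,log=w}
step 15 deliver 2→0: 0={foll,b=7,log=w}
step 16 deliver 0→2: —
step 17 deliver 2→1: 1={foll,b=7,log=w}
step 18 deliver 1→2: —
step 19 deliver 4→0: —
step 20 crash(0): 0={✗foll,b=7,log=w}
step 21 deliver 2→0: —
step 22 deliver 2→0: —

7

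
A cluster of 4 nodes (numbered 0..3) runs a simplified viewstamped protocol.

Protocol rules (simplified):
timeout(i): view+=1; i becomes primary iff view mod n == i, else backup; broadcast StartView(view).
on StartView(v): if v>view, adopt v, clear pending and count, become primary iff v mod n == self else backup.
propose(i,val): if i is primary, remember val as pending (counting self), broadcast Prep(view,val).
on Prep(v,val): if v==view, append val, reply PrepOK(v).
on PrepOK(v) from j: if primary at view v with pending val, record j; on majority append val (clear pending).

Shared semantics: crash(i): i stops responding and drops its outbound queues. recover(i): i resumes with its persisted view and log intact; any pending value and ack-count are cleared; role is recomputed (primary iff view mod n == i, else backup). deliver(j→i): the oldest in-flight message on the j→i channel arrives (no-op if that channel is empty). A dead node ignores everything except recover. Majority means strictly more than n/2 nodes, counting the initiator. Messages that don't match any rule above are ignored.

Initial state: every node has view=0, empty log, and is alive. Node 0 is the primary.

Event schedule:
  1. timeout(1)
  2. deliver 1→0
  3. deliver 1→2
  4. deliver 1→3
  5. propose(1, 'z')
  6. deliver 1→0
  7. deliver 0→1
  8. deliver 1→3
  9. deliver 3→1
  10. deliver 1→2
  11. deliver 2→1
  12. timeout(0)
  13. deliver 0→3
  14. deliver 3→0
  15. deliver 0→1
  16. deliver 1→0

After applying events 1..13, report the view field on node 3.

2

step 1 timeout(1): 1={prim,v=1,log=-}
step 2 deliver 1→0: 0={back,v=1,log=-}
step 3 deliver 1→2: 2={back,v=1,log=-}
step 4 deliver 1→3: 3={back,v=1,log=-}
step 5 propose(1,'z'): —
step 6 deliver 1→0: 0={back,v=1,log=z}
step 7 deliver 0→1: —
step 8 deliver 1→3: 3={back,v=1,log=z}
step 9 deliver 3→1: 1={prim,v=1,log=z}
step 10 deliver 1→2: 2={back,v=1,log=z}
step 11 deliver 2→1: —
step 12 timeout(0): 0={back,v=2,log=z}
step 13 deliver 0→3: 3={back,v=2,log=z}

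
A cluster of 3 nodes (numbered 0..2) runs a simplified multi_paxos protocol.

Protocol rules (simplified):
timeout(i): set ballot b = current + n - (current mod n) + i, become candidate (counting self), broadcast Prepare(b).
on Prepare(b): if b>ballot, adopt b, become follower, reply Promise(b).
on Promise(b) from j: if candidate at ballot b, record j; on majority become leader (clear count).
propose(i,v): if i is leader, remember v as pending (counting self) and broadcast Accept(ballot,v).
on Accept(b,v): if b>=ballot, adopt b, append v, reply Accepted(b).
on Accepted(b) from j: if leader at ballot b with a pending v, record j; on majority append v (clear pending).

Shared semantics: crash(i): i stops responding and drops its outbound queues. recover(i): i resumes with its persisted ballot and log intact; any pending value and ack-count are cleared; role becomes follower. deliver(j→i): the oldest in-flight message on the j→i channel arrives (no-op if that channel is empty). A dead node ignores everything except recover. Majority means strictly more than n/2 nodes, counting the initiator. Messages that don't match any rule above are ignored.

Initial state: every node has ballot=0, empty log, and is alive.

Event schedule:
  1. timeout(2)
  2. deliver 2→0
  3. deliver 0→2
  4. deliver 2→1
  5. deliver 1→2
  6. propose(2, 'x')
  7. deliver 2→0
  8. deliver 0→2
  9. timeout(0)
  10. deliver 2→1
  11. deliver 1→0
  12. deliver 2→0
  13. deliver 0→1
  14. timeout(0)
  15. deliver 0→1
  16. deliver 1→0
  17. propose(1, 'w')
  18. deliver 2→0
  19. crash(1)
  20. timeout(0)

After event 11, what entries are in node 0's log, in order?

x

e1 timeout(2): 2[cand,b=5,-]
e2 deliver 2→0: 0[foll,b=5,-]
e3 deliver 0→2: 2[lead,b=5,-]
e4 deliver 2→1: 1[foll,b=5,-]
e5 deliver 1→2: ·
e6 propose(2,'x'): ·
e7 deliver 2→0: 0[foll,b=5,x]
e8 deliver 0→2: 2[lead,b=5,x]
e9 timeout(0): 0[cand,b=6,x]
e10 deliver 2→1: 1[foll,b=5,x]
e11 deliver 1→0: ·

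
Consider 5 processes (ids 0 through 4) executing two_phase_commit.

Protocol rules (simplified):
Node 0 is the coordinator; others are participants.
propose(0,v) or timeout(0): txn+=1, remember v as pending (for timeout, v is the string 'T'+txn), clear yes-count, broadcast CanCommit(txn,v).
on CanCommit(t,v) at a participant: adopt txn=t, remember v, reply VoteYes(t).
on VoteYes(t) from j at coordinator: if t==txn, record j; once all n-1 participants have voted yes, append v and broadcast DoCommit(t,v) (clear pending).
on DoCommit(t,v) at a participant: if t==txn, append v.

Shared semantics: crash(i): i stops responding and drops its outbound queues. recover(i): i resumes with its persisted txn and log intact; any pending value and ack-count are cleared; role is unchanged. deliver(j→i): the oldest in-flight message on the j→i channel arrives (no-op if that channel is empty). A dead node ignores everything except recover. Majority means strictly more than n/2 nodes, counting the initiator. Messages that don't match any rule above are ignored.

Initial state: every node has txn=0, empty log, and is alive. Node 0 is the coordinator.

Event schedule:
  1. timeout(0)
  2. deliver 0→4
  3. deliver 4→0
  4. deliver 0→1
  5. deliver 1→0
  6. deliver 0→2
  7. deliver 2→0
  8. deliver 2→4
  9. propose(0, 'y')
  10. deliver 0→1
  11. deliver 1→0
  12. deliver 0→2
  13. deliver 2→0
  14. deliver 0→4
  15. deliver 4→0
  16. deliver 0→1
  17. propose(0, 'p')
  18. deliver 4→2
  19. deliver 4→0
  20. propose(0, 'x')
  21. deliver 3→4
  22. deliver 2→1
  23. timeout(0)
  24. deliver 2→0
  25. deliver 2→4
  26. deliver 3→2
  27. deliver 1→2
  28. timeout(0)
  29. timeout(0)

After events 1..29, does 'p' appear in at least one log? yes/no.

[1] timeout(0) → N0(coor t1 [-])
[2] deliver 0→4 → N4(part t1 [-])
[3] deliver 4→0 → ∅
[4] deliver 0→1 → N1(part t1 [-])
[5] deliver 1→0 → ∅
[6] deliver 0→2 → N2(part t1 [-])
[7] deliver 2→0 → ∅
[8] deliver 2→4 → ∅
[9] propose(0,'y') → N0(coor t2 [-])
[10] deliver 0→1 → N1(part t2 [-])
[11] deliver 1→0 → ∅
[12] deliver 0→2 → N2(part t2 [-])
[13] deliver 2→0 → ∅
[14] deliver 0→4 → N4(part t2 [-])
[15] deliver 4→0 → ∅
[16] deliver 0→1 → ∅
[17] propose(0,'p') → N0(coor t3 [-])
[18] deliver 4→2 → ∅
[19] deliver 4→0 → ∅
[20] propose(0,'x') → N0(coor t4 [-])
[21] deliver 3→4 → ∅
[22] deliver 2→1 → ∅
[23] timeout(0) → N0(coor t5 [-])
[24] deliver 2→0 → ∅
[25] deliver 2→4 → ∅
[26] deliver 3→2 → ∅
[27] deliver 1→2 → ∅
[28] timeout(0) → N0(coor t6 [-])
[29] timeout(0) → N0(coor t7 [-])

no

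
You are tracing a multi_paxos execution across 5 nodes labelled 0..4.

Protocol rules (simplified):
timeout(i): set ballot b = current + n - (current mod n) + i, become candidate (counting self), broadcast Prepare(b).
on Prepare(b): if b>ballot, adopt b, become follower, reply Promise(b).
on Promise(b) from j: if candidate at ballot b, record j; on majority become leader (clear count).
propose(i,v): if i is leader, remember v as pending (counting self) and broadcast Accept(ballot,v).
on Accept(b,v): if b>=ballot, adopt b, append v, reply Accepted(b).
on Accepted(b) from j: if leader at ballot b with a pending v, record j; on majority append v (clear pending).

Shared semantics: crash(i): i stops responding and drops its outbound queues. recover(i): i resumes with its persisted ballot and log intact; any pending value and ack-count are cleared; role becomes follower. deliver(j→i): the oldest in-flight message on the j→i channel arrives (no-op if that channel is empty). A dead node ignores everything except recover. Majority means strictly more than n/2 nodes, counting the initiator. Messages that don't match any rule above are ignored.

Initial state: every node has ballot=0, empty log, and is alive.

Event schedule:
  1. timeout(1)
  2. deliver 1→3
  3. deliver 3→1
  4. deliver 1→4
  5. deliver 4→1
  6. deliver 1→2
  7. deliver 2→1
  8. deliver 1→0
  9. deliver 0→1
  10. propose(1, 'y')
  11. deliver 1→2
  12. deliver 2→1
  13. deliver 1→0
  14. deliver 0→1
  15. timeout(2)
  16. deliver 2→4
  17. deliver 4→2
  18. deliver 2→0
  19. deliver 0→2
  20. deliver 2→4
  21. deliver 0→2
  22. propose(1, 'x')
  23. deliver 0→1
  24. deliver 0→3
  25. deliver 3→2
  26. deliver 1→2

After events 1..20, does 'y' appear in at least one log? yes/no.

yes

e1 timeout(1): 1[cand,b=6,-]
e2 deliver 1→3: 3[foll,b=6,-]
e3 deliver 3→1: ·
e4 deliver 1→4: 4[foll,b=6,-]
e5 deliver 4→1: 1[lead,b=6,-]
e6 deliver 1→2: 2[foll,b=6,-]
e7 deliver 2→1: ·
e8 deliver 1→0: 0[foll,b=6,-]
e9 deliver 0→1: ·
e10 propose(1,'y'): ·
e11 deliver 1→2: 2[foll,b=6,y]
e12 deliver 2→1: ·
e13 deliver 1→0: 0[foll,b=6,y]
e14 deliver 0→1: 1[lead,b=6,y]
e15 timeout(2): 2[cand,b=12,y]
e16 deliver 2→4: 4[foll,b=12,-]
e17 deliver 4→2: ·
e18 deliver 2→0: 0[foll,b=12,y]
e19 deliver 0→2: 2[lead,b=12,y]
e20 deliver 2→4: ·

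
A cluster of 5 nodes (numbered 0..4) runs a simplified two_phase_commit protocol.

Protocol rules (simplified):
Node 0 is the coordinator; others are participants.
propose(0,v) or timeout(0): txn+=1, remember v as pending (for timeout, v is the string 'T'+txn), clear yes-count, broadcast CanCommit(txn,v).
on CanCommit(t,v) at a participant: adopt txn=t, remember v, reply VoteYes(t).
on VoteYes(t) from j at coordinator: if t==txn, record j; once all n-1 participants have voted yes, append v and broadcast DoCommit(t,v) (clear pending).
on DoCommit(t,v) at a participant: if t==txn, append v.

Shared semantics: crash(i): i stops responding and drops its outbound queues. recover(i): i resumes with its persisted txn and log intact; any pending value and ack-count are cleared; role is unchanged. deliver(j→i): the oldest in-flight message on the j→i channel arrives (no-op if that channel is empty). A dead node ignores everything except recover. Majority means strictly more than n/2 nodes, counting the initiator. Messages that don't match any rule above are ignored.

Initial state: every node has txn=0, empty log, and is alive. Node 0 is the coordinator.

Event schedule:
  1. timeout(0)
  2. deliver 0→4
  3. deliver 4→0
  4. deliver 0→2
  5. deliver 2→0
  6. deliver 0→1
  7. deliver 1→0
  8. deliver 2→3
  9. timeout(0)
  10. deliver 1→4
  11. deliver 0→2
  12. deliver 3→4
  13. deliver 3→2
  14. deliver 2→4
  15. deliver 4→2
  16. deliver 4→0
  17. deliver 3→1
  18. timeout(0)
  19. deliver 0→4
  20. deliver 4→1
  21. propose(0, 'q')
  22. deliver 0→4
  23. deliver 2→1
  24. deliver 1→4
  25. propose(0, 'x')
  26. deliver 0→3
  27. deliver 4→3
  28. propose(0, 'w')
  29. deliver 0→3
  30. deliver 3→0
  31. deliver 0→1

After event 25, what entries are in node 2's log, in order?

after 1 — timeout(0): n0:coor/t1/[-]
after 2 — deliver 0→4: n4:part/t1/[-]
after 3 — deliver 4→0: ·
after 4 — deliver 0→2: n2:part/t1/[-]
after 5 — deliver 2→0: ·
after 6 — deliver 0→1: n1:part/t1/[-]
after 7 — deliver 1→0: ·
after 8 — deliver 2→3: ·
after 9 — timeout(0): n0:coor/t2/[-]
after 10 — deliver 1→4: ·
after 11 — deliver 0→2: n2:part/t2/[-]
after 12 — deliver 3→4: ·
after 13 — deliver 3→2: ·
after 14 — deliver 2→4: ·
after 15 — deliver 4→2: ·
after 16 — deliver 4→0: ·
after 17 — deliver 3→1: ·
after 18 — timeout(0): n0:coor/t3/[-]
after 19 — deliver 0→4: n4:part/t2/[-]
after 20 — deliver 4→1: ·
after 21 — propose(0,'q'): n0:coor/t4/[-]
after 22 — deliver 0→4: n4:part/t3/[-]
after 23 — deliver 2→1: ·
after 24 — deliver 1→4: ·
after 25 — propose(0,'x'): n0:coor/t5/[-]

empty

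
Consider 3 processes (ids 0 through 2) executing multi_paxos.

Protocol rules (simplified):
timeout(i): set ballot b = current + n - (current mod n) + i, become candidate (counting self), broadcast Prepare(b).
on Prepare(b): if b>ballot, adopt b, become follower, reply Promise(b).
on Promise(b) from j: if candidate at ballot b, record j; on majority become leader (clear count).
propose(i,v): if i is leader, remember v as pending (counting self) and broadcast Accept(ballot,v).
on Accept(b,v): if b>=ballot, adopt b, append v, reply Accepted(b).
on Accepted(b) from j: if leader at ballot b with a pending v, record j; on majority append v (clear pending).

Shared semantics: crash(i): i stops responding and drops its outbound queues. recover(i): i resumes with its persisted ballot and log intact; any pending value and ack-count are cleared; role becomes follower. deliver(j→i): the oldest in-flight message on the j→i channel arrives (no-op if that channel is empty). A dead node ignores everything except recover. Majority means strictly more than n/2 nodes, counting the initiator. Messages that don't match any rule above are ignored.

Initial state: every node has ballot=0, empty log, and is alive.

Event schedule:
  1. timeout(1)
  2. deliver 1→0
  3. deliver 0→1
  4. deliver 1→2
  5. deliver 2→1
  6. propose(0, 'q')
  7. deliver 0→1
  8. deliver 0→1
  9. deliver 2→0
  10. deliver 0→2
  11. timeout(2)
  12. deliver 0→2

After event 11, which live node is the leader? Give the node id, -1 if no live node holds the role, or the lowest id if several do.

step 1 timeout(1): 1={cand,b=4,log=-}
step 2 deliver 1→0: 0={foll,b=4,log=-}
step 3 deliver 0→1: 1={lead,b=4,log=-}
step 4 deliver 1→2: 2={foll,b=4,log=-}
step 5 deliver 2→1: —
step 6 propose(0,'q'): —
step 7 deliver 0→1: —
step 8 deliver 0→1: —
step 9 deliver 2→0: —
step 10 deliver 0→2: —
step 11 timeout(2): 2={cand,b=8,log=-}

1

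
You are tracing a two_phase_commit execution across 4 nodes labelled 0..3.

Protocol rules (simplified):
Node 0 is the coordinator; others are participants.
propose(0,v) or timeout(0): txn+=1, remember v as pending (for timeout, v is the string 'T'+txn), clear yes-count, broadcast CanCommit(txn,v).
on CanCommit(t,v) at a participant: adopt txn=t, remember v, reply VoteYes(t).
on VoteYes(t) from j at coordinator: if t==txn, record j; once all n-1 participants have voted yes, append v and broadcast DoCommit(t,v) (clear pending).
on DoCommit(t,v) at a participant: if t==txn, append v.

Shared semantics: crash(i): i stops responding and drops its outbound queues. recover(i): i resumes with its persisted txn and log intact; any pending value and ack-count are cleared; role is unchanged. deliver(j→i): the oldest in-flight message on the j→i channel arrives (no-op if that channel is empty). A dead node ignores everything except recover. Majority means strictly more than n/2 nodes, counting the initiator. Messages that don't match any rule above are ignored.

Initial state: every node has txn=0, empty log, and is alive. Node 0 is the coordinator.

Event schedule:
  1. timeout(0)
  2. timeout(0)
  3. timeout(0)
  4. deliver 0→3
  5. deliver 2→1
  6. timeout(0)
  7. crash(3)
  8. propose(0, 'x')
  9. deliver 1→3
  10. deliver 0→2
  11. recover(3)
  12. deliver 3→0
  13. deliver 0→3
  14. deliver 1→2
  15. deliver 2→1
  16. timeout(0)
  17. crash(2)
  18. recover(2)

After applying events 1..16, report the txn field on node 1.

0

e1 timeout(0): 0[coor,t=1,-]
e2 timeout(0): 0[coor,t=2,-]
e3 timeout(0): 0[coor,t=3,-]
e4 deliver 0→3: 3[part,t=1,-]
e5 deliver 2→1: ·
e6 timeout(0): 0[coor,t=4,-]
e7 crash(3): 3[✗part,t=1,-]
e8 propose(0,'x'): 0[coor,t=5,-]
e9 deliver 1→3: ·
e10 deliver 0→2: 2[part,t=1,-]
e11 recover(3): 3[part,t=1,-]
e12 deliver 3→0: ·
e13 deliver 0→3: 3[part,t=2,-]
e14 deliver 1→2: ·
e15 deliver 2→1: ·
e16 timeout(0): 0[coor,t=6,-]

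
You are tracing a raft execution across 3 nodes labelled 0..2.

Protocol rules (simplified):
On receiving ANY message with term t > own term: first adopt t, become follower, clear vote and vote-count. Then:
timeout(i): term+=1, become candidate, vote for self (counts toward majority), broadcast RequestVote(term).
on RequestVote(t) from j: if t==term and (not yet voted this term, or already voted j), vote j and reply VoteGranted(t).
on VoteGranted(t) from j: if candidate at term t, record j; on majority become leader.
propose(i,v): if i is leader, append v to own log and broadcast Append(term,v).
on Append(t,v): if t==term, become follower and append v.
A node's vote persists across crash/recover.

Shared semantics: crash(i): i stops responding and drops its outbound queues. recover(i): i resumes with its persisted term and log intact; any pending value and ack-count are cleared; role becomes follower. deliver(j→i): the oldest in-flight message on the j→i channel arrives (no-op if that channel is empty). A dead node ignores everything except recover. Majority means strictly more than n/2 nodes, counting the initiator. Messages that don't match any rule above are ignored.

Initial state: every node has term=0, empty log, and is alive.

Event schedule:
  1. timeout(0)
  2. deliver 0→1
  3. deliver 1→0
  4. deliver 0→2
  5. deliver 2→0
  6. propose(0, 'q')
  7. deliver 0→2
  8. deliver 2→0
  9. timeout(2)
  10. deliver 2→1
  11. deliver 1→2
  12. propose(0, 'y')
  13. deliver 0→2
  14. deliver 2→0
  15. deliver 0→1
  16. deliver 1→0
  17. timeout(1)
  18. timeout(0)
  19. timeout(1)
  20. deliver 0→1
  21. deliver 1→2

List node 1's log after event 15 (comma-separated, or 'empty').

after 1 — timeout(0): n0:cand/t1/[-]
after 2 — deliver 0→1: n1:foll/t1/[-]
after 3 — deliver 1→0: n0:lead/t1/[-]
after 4 — deliver 0→2: n2:foll/t1/[-]
after 5 — deliver 2→0: ·
after 6 — propose(0,'q'): n0:lead/t1/[q]
after 7 — deliver 0→2: n2:foll/t1/[q]
after 8 — deliver 2→0: ·
after 9 — timeout(2): n2:cand/t2/[q]
after 10 — deliver 2→1: n1:foll/t2/[-]
after 11 — deliver 1→2: n2:lead/t2/[q]
after 12 — propose(0,'y'): n0:lead/t1/[q,y]
after 13 — deliver 0→2: ·
after 14 — deliver 2→0: n0:foll/t2/[q,y]
after 15 — deliver 0→1: ·

empty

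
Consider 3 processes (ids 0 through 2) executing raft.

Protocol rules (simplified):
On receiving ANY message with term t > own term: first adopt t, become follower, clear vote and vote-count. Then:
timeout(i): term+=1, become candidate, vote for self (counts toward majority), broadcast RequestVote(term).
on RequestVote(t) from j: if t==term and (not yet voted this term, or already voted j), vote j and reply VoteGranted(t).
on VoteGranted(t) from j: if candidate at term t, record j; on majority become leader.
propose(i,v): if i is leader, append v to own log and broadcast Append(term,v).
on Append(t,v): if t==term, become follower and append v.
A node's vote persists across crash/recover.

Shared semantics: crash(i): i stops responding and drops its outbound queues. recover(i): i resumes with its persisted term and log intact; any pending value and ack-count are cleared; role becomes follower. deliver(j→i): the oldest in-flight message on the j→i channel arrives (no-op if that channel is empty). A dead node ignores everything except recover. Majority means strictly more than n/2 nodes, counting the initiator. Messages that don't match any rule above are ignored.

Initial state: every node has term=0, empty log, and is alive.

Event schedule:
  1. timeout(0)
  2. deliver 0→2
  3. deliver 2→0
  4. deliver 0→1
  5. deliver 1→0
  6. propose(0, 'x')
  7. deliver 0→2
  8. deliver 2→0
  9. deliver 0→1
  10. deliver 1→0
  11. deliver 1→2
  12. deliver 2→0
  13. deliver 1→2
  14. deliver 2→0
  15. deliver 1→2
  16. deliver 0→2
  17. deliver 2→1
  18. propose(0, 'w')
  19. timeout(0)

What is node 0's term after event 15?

step 1 timeout(0): 0={cand,t=1,log=-}
step 2 deliver 0→2: 2={foll,t=1,log=-}
step 3 deliver 2→0: 0={lead,t=1,log=-}
step 4 deliver 0→1: 1={foll,t=1,log=-}
step 5 deliver 1→0: —
step 6 propose(0,'x'): 0={lead,t=1,log=x}
step 7 deliver 0→2: 2={foll,t=1,log=x}
step 8 deliver 2→0: —
step 9 deliver 0→1: 1={foll,t=1,log=x}
step 10 deliver 1→0: —
step 11 deliver 1→2: —
step 12 deliver 2→0: —
step 13 deliver 1→2: —
step 14 deliver 2→0: —
step 15 deliver 1→2: —

1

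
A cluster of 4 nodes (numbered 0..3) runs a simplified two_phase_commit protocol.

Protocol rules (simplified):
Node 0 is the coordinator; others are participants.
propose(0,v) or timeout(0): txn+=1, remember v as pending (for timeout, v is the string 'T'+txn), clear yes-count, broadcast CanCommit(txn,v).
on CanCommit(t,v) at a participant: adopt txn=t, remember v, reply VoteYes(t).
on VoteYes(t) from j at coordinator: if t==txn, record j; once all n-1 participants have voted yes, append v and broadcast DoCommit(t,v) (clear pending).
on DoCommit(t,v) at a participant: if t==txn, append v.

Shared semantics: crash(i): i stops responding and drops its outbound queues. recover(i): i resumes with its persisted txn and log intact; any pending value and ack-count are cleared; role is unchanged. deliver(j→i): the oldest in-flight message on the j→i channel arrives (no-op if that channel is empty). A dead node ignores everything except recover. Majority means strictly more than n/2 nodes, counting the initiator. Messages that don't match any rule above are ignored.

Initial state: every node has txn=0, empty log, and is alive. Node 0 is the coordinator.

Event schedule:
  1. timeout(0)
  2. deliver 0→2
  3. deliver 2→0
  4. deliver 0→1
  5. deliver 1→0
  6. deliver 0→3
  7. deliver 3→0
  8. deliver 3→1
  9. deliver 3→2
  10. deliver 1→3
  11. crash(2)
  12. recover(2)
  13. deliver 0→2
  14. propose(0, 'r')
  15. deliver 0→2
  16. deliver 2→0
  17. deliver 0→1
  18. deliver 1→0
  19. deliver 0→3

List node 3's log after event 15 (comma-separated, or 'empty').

1. timeout(0):  <0:coor t1 ->
2. deliver 0→2:  <2:part t1 ->
3. deliver 2→0:  nop
4. deliver 0→1:  <1:part t1 ->
5. deliver 1→0:  nop
6. deliver 0→3:  <3:part t1 ->
7. deliver 3→0:  <0:coor t1 T1>
8. deliver 3→1:  nop
9. deliver 3→2:  nop
10. deliver 1→3:  nop
11. crash(2):  <2:✗part t1 ->
12. recover(2):  <2:part t1 ->
13. deliver 0→2:  <2:part t1 T1>
14. propose(0,'r'):  <0:coor t2 T1>
15. deliver 0→2:  <2:part t2 T1>

empty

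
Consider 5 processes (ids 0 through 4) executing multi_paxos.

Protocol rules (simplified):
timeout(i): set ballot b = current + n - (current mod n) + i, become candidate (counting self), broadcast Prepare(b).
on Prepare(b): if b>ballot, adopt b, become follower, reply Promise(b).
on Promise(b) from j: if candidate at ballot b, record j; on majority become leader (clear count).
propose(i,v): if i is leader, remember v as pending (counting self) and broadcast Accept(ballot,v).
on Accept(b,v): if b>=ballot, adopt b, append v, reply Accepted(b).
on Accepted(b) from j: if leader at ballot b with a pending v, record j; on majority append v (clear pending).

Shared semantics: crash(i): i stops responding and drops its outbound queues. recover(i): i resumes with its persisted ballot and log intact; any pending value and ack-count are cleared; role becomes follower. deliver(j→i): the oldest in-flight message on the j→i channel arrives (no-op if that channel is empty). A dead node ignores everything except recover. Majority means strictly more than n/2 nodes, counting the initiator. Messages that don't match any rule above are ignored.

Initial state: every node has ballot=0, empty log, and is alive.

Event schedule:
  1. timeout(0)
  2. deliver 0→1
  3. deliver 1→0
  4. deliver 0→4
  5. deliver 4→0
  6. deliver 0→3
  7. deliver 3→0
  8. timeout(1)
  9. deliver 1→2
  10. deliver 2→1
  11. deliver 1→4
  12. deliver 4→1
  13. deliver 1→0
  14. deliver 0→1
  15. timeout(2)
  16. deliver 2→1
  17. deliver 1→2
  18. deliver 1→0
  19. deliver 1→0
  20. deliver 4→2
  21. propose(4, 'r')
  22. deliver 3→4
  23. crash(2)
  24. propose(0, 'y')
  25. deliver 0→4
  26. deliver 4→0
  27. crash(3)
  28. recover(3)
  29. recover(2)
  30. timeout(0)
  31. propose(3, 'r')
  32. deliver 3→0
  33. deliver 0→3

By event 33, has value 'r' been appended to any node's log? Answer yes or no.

1. timeout(0):  <0:cand b5 ->
2. deliver 0→1:  <1:foll b5 ->
3. deliver 1→0:  nop
4. deliver 0→4:  <4:foll b5 ->
5. deliver 4→0:  <0:lead b5 ->
6. deliver 0→3:  <3:foll b5 ->
7. deliver 3→0:  nop
8. timeout(1):  <1:cand b11 ->
9. deliver 1→2:  <2:foll b11 ->
10. deliver 2→1:  nop
11. deliver 1→4:  <4:foll b11 ->
12. deliver 4→1:  <1:lead b11 ->
13. deliver 1→0:  <0:foll b11 ->
14. deliver 0→1:  nop
15. timeout(2):  <2:cand b17 ->
16. deliver 2→1:  <1:foll b17 ->
17. deliver 1→2:  nop
18. deliver 1→0:  nop
19. deliver 1→0:  nop
20. deliver 4→2:  nop
21. propose(4,'r'):  nop
22. deliver 3→4:  nop
23. crash(2):  <2:✗cand b17 ->
24. propose(0,'y'):  nop
25. deliver 0→4:  nop
26. deliver 4→0:  nop
27. crash(3):  <3:✗foll b5 ->
28. recover(3):  <3:foll b5 ->
29. recover(2):  <2:foll b17 ->
30. timeout(0):  <0:cand b15 ->
31. propose(3,'r'):  nop
32. deliver 3→0:  nop
33. deliver 0→3:  <3:foll b15 ->

no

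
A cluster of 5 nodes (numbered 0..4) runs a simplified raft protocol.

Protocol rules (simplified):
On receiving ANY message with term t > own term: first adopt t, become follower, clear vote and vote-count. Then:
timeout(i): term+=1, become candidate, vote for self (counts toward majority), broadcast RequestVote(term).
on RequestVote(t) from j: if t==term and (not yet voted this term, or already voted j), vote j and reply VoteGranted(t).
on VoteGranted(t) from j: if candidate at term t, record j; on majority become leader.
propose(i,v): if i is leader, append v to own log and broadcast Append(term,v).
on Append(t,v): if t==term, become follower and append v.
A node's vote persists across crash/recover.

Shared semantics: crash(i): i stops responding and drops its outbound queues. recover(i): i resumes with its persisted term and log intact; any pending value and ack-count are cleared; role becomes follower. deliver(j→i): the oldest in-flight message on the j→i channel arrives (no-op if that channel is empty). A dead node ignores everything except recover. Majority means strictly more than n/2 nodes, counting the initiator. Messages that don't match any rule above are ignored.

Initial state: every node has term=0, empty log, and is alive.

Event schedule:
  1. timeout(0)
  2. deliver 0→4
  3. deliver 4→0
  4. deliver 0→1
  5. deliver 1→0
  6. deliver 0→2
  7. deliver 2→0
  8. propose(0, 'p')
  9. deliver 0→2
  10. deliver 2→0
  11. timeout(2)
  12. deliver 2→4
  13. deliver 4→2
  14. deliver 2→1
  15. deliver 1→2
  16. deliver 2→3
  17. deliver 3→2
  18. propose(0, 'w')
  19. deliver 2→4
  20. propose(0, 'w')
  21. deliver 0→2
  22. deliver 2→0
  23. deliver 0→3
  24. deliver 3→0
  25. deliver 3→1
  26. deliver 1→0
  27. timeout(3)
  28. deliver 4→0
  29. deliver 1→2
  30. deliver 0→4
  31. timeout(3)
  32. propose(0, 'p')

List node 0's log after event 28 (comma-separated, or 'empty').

step 1 timeout(0): 0={cand,t=1,log=-}
step 2 deliver 0→4: 4={foll,t=1,log=-}
step 3 deliver 4→0: —
step 4 deliver 0→1: 1={foll,t=1,log=-}
step 5 deliver 1→0: 0={lead,t=1,log=-}
step 6 deliver 0→2: 2={foll,t=1,log=-}
step 7 deliver 2→0: —
step 8 propose(0,'p'): 0={lead,t=1,log=p}
step 9 deliver 0→2: 2={foll,t=1,log=p}
step 10 deliver 2→0: —
step 11 timeout(2): 2={cand,t=2,log=p}
step 12 deliver 2→4: 4={foll,t=2,log=-}
step 13 deliver 4→2: —
step 14 deliver 2→1: 1={foll,t=2,log=-}
step 15 deliver 1→2: 2={lead,t=2,log=p}
step 16 deliver 2→3: 3={foll,t=2,log=-}
step 17 deliver 3→2: —
step 18 propose(0,'w'): 0={lead,t=1,log=p,w}
step 19 deliver 2→4: —
step 20 propose(0,'w'): 0={lead,t=1,log=p,w,w}
step 21 deliver 0→2: —
step 22 deliver 2→0: 0={foll,t=2,log=p,w,w}
step 23 deliver 0→3: —
step 24 deliver 3→0: —
step 25 deliver 3→1: —
step 26 deliver 1→0: —
step 27 timeout(3): 3={cand,t=3,log=-}
step 28 deliver 4→0: —

p,w,w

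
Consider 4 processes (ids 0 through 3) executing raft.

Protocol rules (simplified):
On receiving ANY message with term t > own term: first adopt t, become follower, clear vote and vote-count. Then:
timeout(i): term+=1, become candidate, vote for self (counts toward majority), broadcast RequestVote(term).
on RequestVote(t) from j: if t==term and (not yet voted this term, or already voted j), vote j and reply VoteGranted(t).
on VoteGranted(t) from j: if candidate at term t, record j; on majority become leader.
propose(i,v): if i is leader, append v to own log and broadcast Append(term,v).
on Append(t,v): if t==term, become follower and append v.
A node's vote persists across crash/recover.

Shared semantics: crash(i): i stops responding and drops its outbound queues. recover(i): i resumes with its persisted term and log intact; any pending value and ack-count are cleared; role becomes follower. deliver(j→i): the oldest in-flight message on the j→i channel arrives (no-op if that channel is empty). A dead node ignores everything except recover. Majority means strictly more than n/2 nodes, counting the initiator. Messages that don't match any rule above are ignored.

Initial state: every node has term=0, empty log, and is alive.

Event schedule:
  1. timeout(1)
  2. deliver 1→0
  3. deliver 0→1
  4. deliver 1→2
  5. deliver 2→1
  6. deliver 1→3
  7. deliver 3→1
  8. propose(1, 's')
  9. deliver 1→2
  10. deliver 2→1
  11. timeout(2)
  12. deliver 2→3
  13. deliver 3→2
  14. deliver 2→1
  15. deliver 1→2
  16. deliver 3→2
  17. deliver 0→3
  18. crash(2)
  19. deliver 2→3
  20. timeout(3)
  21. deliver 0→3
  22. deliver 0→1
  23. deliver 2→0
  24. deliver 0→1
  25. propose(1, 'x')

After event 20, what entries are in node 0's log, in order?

empty

after 1 — timeout(1): n1:cand/t1/[-]
after 2 — deliver 1→0: n0:foll/t1/[-]
after 3 — deliver 0→1: ·
after 4 — deliver 1→2: n2:foll/t1/[-]
after 5 — deliver 2→1: n1:lead/t1/[-]
after 6 — deliver 1→3: n3:foll/t1/[-]
after 7 — deliver 3→1: ·
after 8 — propose(1,'s'): n1:lead/t1/[s]
after 9 — deliver 1→2: n2:foll/t1/[s]
after 10 — deliver 2→1: ·
after 11 — timeout(2): n2:cand/t2/[s]
after 12 — deliver 2→3: n3:foll/t2/[-]
after 13 — deliver 3→2: ·
after 14 — deliver 2→1: n1:foll/t2/[s]
after 15 — deliver 1→2: n2:lead/t2/[s]
after 16 — deliver 3→2: ·
after 17 — deliver 0→3: ·
after 18 — crash(2): n2:✗lead/t2/[s]
after 19 — deliver 2→3: ·
after 20 — timeout(3): n3:cand/t3/[-]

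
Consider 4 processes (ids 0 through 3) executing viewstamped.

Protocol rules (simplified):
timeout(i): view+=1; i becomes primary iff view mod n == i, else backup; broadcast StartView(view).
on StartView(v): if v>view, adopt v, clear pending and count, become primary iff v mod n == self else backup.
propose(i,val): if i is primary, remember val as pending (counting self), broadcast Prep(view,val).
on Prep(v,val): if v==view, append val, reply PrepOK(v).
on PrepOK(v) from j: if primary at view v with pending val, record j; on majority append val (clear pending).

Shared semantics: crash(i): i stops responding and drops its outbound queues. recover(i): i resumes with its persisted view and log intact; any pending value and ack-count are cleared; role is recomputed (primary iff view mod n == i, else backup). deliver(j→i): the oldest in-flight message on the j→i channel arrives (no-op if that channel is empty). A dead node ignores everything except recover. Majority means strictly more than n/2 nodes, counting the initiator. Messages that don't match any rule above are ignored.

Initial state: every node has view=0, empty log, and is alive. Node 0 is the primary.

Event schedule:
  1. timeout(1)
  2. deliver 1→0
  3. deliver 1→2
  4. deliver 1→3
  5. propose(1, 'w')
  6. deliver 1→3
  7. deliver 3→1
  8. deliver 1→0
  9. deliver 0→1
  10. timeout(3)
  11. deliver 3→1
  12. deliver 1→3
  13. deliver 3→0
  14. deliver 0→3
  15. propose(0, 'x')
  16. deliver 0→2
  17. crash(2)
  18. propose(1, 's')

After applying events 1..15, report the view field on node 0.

2

1. timeout(1):  <1:prim v1 ->
2. deliver 1→0:  <0:back v1 ->
3. deliver 1→2:  <2:back v1 ->
4. deliver 1→3:  <3:back v1 ->
5. propose(1,'w'):  nop
6. deliver 1→3:  <3:back v1 w>
7. deliver 3→1:  nop
8. deliver 1→0:  <0:back v1 w>
9. deliver 0→1:  <1:prim v1 w>
10. timeout(3):  <3:back v2 w>
11. deliver 3→1:  <1:back v2 w>
12. deliver 1→3:  nop
13. deliver 3→0:  <0:back v2 w>
14. deliver 0→3:  nop
15. propose(0,'x'):  nop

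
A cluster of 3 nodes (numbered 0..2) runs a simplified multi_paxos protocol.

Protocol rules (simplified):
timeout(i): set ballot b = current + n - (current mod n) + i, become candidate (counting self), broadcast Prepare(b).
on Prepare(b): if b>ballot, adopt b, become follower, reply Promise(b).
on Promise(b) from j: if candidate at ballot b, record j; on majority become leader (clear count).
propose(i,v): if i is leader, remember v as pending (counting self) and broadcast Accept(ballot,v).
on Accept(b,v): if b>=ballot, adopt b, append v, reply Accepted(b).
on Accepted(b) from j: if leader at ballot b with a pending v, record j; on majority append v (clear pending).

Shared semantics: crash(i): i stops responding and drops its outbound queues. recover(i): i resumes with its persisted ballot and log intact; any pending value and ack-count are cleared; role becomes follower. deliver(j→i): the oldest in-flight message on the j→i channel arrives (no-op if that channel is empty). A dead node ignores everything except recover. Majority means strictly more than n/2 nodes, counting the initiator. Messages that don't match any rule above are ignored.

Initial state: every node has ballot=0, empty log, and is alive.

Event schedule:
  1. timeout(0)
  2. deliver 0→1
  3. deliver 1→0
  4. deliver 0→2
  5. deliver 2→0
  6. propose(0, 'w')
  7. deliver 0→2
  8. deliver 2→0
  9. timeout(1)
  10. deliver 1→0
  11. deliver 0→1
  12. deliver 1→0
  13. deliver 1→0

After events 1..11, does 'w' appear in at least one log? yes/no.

1. timeout(0):  <0:cand b3 ->
2. deliver 0→1:  <1:foll b3 ->
3. deliver 1→0:  <0:lead b3 ->
4. deliver 0→2:  <2:foll b3 ->
5. deliver 2→0:  nop
6. propose(0,'w'):  nop
7. deliver 0→2:  <2:foll b3 w>
8. deliver 2→0:  <0:lead b3 w>
9. timeout(1):  <1:cand b7 ->
10. deliver 1→0:  <0:foll b7 w>
11. deliver 0→1:  nop

yes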